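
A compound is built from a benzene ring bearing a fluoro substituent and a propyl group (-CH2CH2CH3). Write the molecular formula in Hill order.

C9H11F

Atom tally by fragment:
  benzene ring core → C:6 H:6
  (− 2 ring H displaced by substituents)
  + F → F:1
  + CH2CH2CH3 → C:3 H:7
Element totals:
  C: 9
  H: 11
  F: 1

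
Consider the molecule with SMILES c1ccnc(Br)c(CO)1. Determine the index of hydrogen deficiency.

Atom tally by fragment:
  pyridine ring core → C:5 H:5 N:1
  (− 2 ring H displaced by substituents)
  + Br → Br:1
  + CH2OH → C:1 H:3 O:1
Element totals:
  C: 6
  H: 6
  Br: 1
  N: 1
  O: 1
Molecular formula: C6H6BrNO.
DoU = (2C + 2 + N − H − X) / 2 = (2·6 + 2 + 1 − 6 − 1) / 2 = 4.

4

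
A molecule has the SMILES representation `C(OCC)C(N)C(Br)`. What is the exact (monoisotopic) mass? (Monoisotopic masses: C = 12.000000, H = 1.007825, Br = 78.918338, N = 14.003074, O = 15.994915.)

Atom tally by fragment:
  C2H5OCH2 → C:3 H:7 O:1
  CH(NH2) → C:1 H:3 N:1
  CH2Br → C:1 H:2 Br:1
Element totals:
  C: 5
  H: 12
  Br: 1
  N: 1
  O: 1
Molecular formula: C5H12BrNO.
  M = 5(12.0) + 12(1.007825) + 78.918338 + 14.003074 + 15.994915
    = 60.000000 + 12.093900 + 78.918338 + 14.003074 + 15.994915 = 181.010227

181.0102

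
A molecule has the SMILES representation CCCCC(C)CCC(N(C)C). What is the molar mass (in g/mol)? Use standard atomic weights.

Atom tally by fragment:
  CH3 → C:1 H:3
  CH2 → C:1 H:2
  CH2 → C:1 H:2
  CH2 → C:1 H:2
  CH(CH3) → C:2 H:4
  CH2 → C:1 H:2
  CH2 → C:1 H:2
  CH2N(CH3)2 → C:3 H:8 N:1
Element totals:
  C: 11
  H: 25
  N: 1
Molecular formula: C11H25N.
  M = 11(12.011) + 25(1.008) + 14.007
    = 132.121 + 25.200 + 14.007 = 171.328

171.33 g/mol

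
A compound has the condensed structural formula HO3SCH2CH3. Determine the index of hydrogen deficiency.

0

Atom tally by fragment:
  HO3SCH2 → C:1 H:3 S:1 O:3
  CH3 → C:1 H:3
Element totals:
  C: 2
  H: 6
  O: 3
  S: 1
Molecular formula: C2H6O3S.
DoU = (2C + 2 + N − H − X) / 2 = (2·2 + 2 + 0 − 6 − 0) / 2 = 0.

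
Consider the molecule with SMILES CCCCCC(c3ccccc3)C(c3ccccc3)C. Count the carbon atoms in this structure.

Atom tally by fragment:
  CH3 → C:1 H:3
  CH2 → C:1 H:2
  CH2 → C:1 H:2
  CH2 → C:1 H:2
  CH2 → C:1 H:2
  CH(C6H5) → C:7 H:6
  CH(C6H5) → C:7 H:6
  CH3 → C:1 H:3
Element totals:
  C: 20
  H: 26

20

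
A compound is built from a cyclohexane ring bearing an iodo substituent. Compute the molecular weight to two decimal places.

Atom tally by fragment:
  cyclohexane ring core → C:6 H:12
  (− 1 ring H displaced by substituents)
  + I → I:1
Element totals:
  C: 6
  H: 11
  I: 1
Molecular formula: C6H11I.
  M = 6(12.011) + 11(1.008) + 126.904
    = 72.066 + 11.088 + 126.904 = 210.058

210.06 g/mol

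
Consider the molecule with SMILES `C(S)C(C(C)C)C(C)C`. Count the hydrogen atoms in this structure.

Atom tally by fragment:
  HSCH2 → C:1 H:3 S:1
  CH(CH(CH3)2) → C:4 H:8
  CH(CH3) → C:2 H:4
  CH3 → C:1 H:3
Element totals:
  C: 8
  H: 18
  S: 1

18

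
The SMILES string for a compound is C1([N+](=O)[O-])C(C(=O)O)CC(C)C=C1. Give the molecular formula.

C8H11NO4

Atom tally by fragment:
  cyclohexene ring core → C:6 H:10
  (− 3 ring H displaced by substituents)
  + NO2 → N:1 O:2
  + COOH → C:1 H:1 O:2
  + CH3 → C:1 H:3
Element totals:
  C: 8
  H: 11
  N: 1
  O: 4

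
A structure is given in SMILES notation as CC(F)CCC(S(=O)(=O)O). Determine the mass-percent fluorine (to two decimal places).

11.16%

Atom tally by fragment:
  CH3 → C:1 H:3
  CH(F) → C:1 H:1 F:1
  CH2 → C:1 H:2
  CH2 → C:1 H:2
  CH2SO3H → C:1 H:3 S:1 O:3
Element totals:
  C: 5
  H: 11
  F: 1
  O: 3
  S: 1
Molecular formula: C5H11FO3S.
Molar mass = 170.198 g/mol.
Mass from F: 1 × 18.998 = 18.998 g/mol.
%F = 18.998 / 170.198 × 100 = 11.16%.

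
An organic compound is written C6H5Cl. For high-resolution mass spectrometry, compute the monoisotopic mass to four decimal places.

Element totals:
  C: 6
  H: 5
  Cl: 1
Molecular formula: C6H5Cl.
  M = 6(12.0) + 5(1.007825) + 34.968853
    = 72.000000 + 5.039125 + 34.968853 = 112.007978

112.0080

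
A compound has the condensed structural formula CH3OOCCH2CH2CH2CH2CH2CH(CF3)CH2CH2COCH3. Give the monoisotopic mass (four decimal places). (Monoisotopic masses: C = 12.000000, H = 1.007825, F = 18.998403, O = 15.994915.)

282.1443

Atom tally by fragment:
  CH3OOCCH2 → C:3 H:5 O:2
  CH2 → C:1 H:2
  CH2 → C:1 H:2
  CH2 → C:1 H:2
  CH2 → C:1 H:2
  CH(CF3) → C:2 H:1 F:3
  CH2 → C:1 H:2
  CH2COCH3 → C:3 H:5 O:1
Element totals:
  C: 13
  H: 21
  F: 3
  O: 3
Molecular formula: C13H21F3O3.
  M = 13(12.0) + 21(1.007825) + 3(18.998403) + 3(15.994915)
    = 156.000000 + 21.164325 + 56.995209 + 47.984745 = 282.144279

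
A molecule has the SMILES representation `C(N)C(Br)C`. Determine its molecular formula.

Atom tally by fragment:
  H2NCH2 → C:1 H:4 N:1
  CH(Br) → C:1 H:1 Br:1
  CH3 → C:1 H:3
Element totals:
  C: 3
  H: 8
  Br: 1
  N: 1

C3H8BrN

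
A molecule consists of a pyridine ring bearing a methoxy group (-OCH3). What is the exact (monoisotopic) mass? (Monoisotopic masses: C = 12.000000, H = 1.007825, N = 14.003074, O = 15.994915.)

109.0528

Atom tally by fragment:
  pyridine ring core → C:5 H:5 N:1
  (− 1 ring H displaced by substituents)
  + OCH3 → C:1 H:3 O:1
Element totals:
  C: 6
  H: 7
  N: 1
  O: 1
Molecular formula: C6H7NO.
  M = 6(12.0) + 7(1.007825) + 14.003074 + 15.994915
    = 72.000000 + 7.054775 + 14.003074 + 15.994915 = 109.052764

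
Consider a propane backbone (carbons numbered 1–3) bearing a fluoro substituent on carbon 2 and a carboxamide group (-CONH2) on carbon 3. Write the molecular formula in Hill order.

Atom tally by fragment:
  CH3 → C:1 H:3
  CH(F) → C:1 H:1 F:1
  CH2CONH2 → C:2 H:4 O:1 N:1
Element totals:
  C: 4
  H: 8
  F: 1
  N: 1
  O: 1

C4H8FNO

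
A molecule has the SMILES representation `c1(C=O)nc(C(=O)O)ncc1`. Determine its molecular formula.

Atom tally by fragment:
  pyrimidine ring core → C:4 H:4 N:2
  (− 2 ring H displaced by substituents)
  + CHO → C:1 H:1 O:1
  + COOH → C:1 H:1 O:2
Element totals:
  C: 6
  H: 4
  N: 2
  O: 3

C6H4N2O3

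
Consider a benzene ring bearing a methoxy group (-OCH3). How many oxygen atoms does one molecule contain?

Atom tally by fragment:
  benzene ring core → C:6 H:6
  (− 1 ring H displaced by substituents)
  + OCH3 → C:1 H:3 O:1
Element totals:
  C: 7
  H: 8
  O: 1

1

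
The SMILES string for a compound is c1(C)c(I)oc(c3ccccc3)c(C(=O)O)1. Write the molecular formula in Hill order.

C12H9IO3

Atom tally by fragment:
  furan ring core → C:4 H:4 O:1
  (− 4 ring H displaced by substituents)
  + CH3 → C:1 H:3
  + I → I:1
  + C6H5 → C:6 H:5
  + COOH → C:1 H:1 O:2
Element totals:
  C: 12
  H: 9
  I: 1
  O: 3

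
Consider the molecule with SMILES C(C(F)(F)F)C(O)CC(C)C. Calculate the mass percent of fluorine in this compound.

33.49%

Atom tally by fragment:
  F3CCH2 → C:2 H:2 F:3
  CH(OH) → C:1 H:2 O:1
  CH2 → C:1 H:2
  CH(CH3) → C:2 H:4
  CH3 → C:1 H:3
Element totals:
  C: 7
  H: 13
  F: 3
  O: 1
Molecular formula: C7H13F3O.
Molar mass = 170.174 g/mol.
Mass from F: 3 × 18.998 = 56.994 g/mol.
%F = 56.994 / 170.174 × 100 = 33.49%.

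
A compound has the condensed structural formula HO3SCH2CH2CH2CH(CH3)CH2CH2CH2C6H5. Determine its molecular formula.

Atom tally by fragment:
  HO3SCH2 → C:1 H:3 S:1 O:3
  CH2 → C:1 H:2
  CH2 → C:1 H:2
  CH(CH3) → C:2 H:4
  CH2 → C:1 H:2
  CH2 → C:1 H:2
  CH2C6H5 → C:7 H:7
Element totals:
  C: 14
  H: 22
  O: 3
  S: 1

C14H22O3S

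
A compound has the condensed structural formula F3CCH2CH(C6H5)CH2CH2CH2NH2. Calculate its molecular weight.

Atom tally by fragment:
  F3CCH2 → C:2 H:2 F:3
  CH(C6H5) → C:7 H:6
  CH2 → C:1 H:2
  CH2 → C:1 H:2
  CH2NH2 → C:1 H:4 N:1
Element totals:
  C: 12
  H: 16
  F: 3
  N: 1
Molecular formula: C12H16F3N.
  M = 12(12.011) + 16(1.008) + 3(18.998) + 14.007
    = 144.132 + 16.128 + 56.994 + 14.007 = 231.261

231.26 g/mol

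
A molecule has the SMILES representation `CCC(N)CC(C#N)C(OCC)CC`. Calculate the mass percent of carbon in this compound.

Atom tally by fragment:
  CH3 → C:1 H:3
  CH2 → C:1 H:2
  CH(NH2) → C:1 H:3 N:1
  CH2 → C:1 H:2
  CH(CN) → C:2 H:1 N:1
  CH(OC2H5) → C:3 H:6 O:1
  CH2 → C:1 H:2
  CH3 → C:1 H:3
Element totals:
  C: 11
  H: 22
  N: 2
  O: 1
Molecular formula: C11H22N2O.
Molar mass = 198.310 g/mol.
Mass from C: 11 × 12.011 = 132.121 g/mol.
%C = 132.121 / 198.310 × 100 = 66.62%.

66.62%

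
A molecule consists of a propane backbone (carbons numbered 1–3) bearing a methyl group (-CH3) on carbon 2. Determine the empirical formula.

C2H5

Atom tally by fragment:
  CH3 → C:1 H:3
  CH(CH3) → C:2 H:4
  CH3 → C:1 H:3
Element totals:
  C: 4
  H: 10
Molecular formula: C4H10.
gcd of subscripts = 2; dividing each by 2:
  C: 4/2 = 2
  H: 10/2 = 5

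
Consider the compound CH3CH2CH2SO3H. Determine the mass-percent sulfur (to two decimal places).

25.82%

Atom tally by fragment:
  CH3 → C:1 H:3
  CH2 → C:1 H:2
  CH2SO3H → C:1 H:3 S:1 O:3
Element totals:
  C: 3
  H: 8
  O: 3
  S: 1
Molecular formula: C3H8O3S.
Molar mass = 124.154 g/mol.
Mass from S: 1 × 32.06 = 32.060 g/mol.
%S = 32.060 / 124.154 × 100 = 25.82%.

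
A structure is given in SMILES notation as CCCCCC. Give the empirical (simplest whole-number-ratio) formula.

Atom tally by fragment:
  CH3 → C:1 H:3
  CH2 → C:1 H:2
  CH2 → C:1 H:2
  CH2 → C:1 H:2
  CH2 → C:1 H:2
  CH3 → C:1 H:3
Element totals:
  C: 6
  H: 14
Molecular formula: C6H14.
gcd of subscripts = 2; dividing each by 2:
  C: 6/2 = 3
  H: 14/2 = 7

C3H7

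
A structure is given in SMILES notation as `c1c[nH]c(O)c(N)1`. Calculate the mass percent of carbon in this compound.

48.97%

Atom tally by fragment:
  pyrrole ring core → C:4 H:5 N:1
  (− 2 ring H displaced by substituents)
  + OH → O:1 H:1
  + NH2 → N:1 H:2
Element totals:
  C: 4
  H: 6
  N: 2
  O: 1
Molecular formula: C4H6N2O.
Molar mass = 98.105 g/mol.
Mass from C: 4 × 12.011 = 48.044 g/mol.
%C = 48.044 / 98.105 × 100 = 48.97%.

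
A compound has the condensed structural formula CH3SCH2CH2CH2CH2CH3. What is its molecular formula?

C6H14S

Element totals:
  C: 6
  H: 14
  S: 1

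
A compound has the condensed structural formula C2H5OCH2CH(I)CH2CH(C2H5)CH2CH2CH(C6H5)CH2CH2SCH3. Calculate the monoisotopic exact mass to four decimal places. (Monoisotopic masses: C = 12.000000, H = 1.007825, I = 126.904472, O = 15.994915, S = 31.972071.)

Element totals:
  C: 20
  H: 33
  I: 1
  O: 1
  S: 1
Molecular formula: C20H33IOS.
  M = 20(12.0) + 33(1.007825) + 126.904472 + 15.994915 + 31.972071
    = 240.000000 + 33.258225 + 126.904472 + 15.994915 + 31.972071 = 448.129683

448.1297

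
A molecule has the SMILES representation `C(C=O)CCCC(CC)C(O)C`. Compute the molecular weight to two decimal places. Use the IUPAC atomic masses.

172.27 g/mol

Atom tally by fragment:
  OHCCH2 → C:2 H:3 O:1
  CH2 → C:1 H:2
  CH2 → C:1 H:2
  CH2 → C:1 H:2
  CH(C2H5) → C:3 H:6
  CH(OH) → C:1 H:2 O:1
  CH3 → C:1 H:3
Element totals:
  C: 10
  H: 20
  O: 2
Molecular formula: C10H20O2.
  M = 10(12.011) + 20(1.008) + 2(15.999)
    = 120.110 + 20.160 + 31.998 = 172.268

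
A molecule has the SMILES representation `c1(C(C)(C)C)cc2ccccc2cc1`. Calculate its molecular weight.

184.28 g/mol

Atom tally by fragment:
  naphthalene ring system core → C:10 H:8
  (− 1 ring H displaced by substituents)
  + C(CH3)3 → C:4 H:9
Element totals:
  C: 14
  H: 16
Molecular formula: C14H16.
  M = 14(12.011) + 16(1.008)
    = 168.154 + 16.128 = 184.282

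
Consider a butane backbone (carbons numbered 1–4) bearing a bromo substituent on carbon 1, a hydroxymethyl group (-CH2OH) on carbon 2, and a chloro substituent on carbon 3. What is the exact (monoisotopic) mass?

199.9604

Atom tally by fragment:
  BrCH2 → C:1 H:2 Br:1
  CH(CH2OH) → C:2 H:4 O:1
  CH(Cl) → C:1 H:1 Cl:1
  CH3 → C:1 H:3
Element totals:
  C: 5
  H: 10
  Br: 1
  Cl: 1
  O: 1
Molecular formula: C5H10BrClO.
  M = 5(12.0) + 10(1.007825) + 78.918338 + 34.968853 + 15.994915
    = 60.000000 + 10.078250 + 78.918338 + 34.968853 + 15.994915 = 199.960356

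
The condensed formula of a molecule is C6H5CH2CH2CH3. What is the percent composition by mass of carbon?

89.94%

Atom tally by fragment:
  C6H5CH2 → C:7 H:7
  CH2 → C:1 H:2
  CH3 → C:1 H:3
Element totals:
  C: 9
  H: 12
Molecular formula: C9H12.
Molar mass = 120.195 g/mol.
Mass from C: 9 × 12.011 = 108.099 g/mol.
%C = 108.099 / 120.195 × 100 = 89.94%.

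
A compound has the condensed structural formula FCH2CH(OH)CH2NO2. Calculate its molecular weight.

123.08 g/mol

Atom tally by fragment:
  FCH2 → C:1 H:2 F:1
  CH(OH) → C:1 H:2 O:1
  CH2NO2 → C:1 H:2 N:1 O:2
Element totals:
  C: 3
  H: 6
  F: 1
  N: 1
  O: 3
Molecular formula: C3H6FNO3.
  M = 3(12.011) + 6(1.008) + 18.998 + 14.007 + 3(15.999)
    = 36.033 + 6.048 + 18.998 + 14.007 + 47.997 = 123.083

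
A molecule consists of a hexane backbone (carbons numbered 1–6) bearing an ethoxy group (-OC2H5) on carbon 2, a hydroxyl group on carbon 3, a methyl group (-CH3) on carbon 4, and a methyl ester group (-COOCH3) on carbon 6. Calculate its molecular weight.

Atom tally by fragment:
  CH3 → C:1 H:3
  CH(OC2H5) → C:3 H:6 O:1
  CH(OH) → C:1 H:2 O:1
  CH(CH3) → C:2 H:4
  CH2 → C:1 H:2
  CH2COOCH3 → C:3 H:5 O:2
Element totals:
  C: 11
  H: 22
  O: 4
Molecular formula: C11H22O4.
  M = 11(12.011) + 22(1.008) + 4(15.999)
    = 132.121 + 22.176 + 63.996 = 218.293

218.29 g/mol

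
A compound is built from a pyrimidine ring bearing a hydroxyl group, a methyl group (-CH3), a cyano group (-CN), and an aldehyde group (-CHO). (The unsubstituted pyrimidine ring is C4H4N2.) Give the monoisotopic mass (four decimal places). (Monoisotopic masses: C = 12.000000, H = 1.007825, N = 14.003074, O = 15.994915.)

163.0382

Atom tally by fragment:
  pyrimidine ring core → C:4 H:4 N:2
  (− 4 ring H displaced by substituents)
  + OH → O:1 H:1
  + CH3 → C:1 H:3
  + CN → C:1 N:1
  + CHO → C:1 H:1 O:1
Element totals:
  C: 7
  H: 5
  N: 3
  O: 2
Molecular formula: C7H5N3O2.
  M = 7(12.0) + 5(1.007825) + 3(14.003074) + 2(15.994915)
    = 84.000000 + 5.039125 + 42.009222 + 31.989830 = 163.038177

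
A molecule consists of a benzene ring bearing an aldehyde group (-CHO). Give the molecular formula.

C7H6O

Atom tally by fragment:
  benzene ring core → C:6 H:6
  (− 1 ring H displaced by substituents)
  + CHO → C:1 H:1 O:1
Element totals:
  C: 7
  H: 6
  O: 1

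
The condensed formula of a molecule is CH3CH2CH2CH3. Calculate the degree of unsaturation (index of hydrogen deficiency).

0

Atom tally by fragment:
  CH3 → C:1 H:3
  CH2 → C:1 H:2
  CH2 → C:1 H:2
  CH3 → C:1 H:3
Element totals:
  C: 4
  H: 10
Molecular formula: C4H10.
DoU = (2C + 2 + N − H − X) / 2 = (2·4 + 2 + 0 − 10 − 0) / 2 = 0.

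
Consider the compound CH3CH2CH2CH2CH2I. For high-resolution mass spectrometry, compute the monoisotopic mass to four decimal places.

197.9905

Element totals:
  C: 5
  H: 11
  I: 1
Molecular formula: C5H11I.
  M = 5(12.0) + 11(1.007825) + 126.904472
    = 60.000000 + 11.086075 + 126.904472 = 197.990547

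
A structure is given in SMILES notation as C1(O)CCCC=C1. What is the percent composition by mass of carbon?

Atom tally by fragment:
  cyclohexene ring core → C:6 H:10
  (− 1 ring H displaced by substituents)
  + OH → O:1 H:1
Element totals:
  C: 6
  H: 10
  O: 1
Molecular formula: C6H10O.
Molar mass = 98.145 g/mol.
Mass from C: 6 × 12.011 = 72.066 g/mol.
%C = 72.066 / 98.145 × 100 = 73.43%.

73.43%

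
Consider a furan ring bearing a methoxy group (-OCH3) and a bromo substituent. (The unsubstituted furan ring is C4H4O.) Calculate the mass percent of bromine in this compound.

Atom tally by fragment:
  furan ring core → C:4 H:4 O:1
  (− 2 ring H displaced by substituents)
  + OCH3 → C:1 H:3 O:1
  + Br → Br:1
Element totals:
  C: 5
  H: 5
  Br: 1
  O: 2
Molecular formula: C5H5BrO2.
Molar mass = 176.997 g/mol.
Mass from Br: 1 × 79.904 = 79.904 g/mol.
%Br = 79.904 / 176.997 × 100 = 45.14%.

45.14%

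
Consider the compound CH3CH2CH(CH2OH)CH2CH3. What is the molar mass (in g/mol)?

Element totals:
  C: 6
  H: 14
  O: 1
Molecular formula: C6H14O.
  M = 6(12.011) + 14(1.008) + 15.999
    = 72.066 + 14.112 + 15.999 = 102.177

102.18 g/mol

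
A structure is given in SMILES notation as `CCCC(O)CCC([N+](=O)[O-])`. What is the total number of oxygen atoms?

Atom tally by fragment:
  CH3 → C:1 H:3
  CH2 → C:1 H:2
  CH2 → C:1 H:2
  CH(OH) → C:1 H:2 O:1
  CH2 → C:1 H:2
  CH2 → C:1 H:2
  CH2NO2 → C:1 H:2 N:1 O:2
Element totals:
  C: 7
  H: 15
  N: 1
  O: 3

3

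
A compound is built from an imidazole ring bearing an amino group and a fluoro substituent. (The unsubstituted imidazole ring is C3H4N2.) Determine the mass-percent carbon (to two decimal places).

35.65%

Atom tally by fragment:
  imidazole ring core → C:3 H:4 N:2
  (− 2 ring H displaced by substituents)
  + NH2 → N:1 H:2
  + F → F:1
Element totals:
  C: 3
  H: 4
  F: 1
  N: 3
Molecular formula: C3H4FN3.
Molar mass = 101.084 g/mol.
Mass from C: 3 × 12.011 = 36.033 g/mol.
%C = 36.033 / 101.084 × 100 = 35.65%.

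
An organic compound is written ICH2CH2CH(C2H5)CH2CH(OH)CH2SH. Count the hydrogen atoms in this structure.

Element totals:
  C: 8
  H: 17
  I: 1
  O: 1
  S: 1

17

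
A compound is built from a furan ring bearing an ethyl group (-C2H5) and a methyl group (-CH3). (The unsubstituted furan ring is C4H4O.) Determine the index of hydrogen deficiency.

Atom tally by fragment:
  furan ring core → C:4 H:4 O:1
  (− 2 ring H displaced by substituents)
  + C2H5 → C:2 H:5
  + CH3 → C:1 H:3
Element totals:
  C: 7
  H: 10
  O: 1
Molecular formula: C7H10O.
DoU = (2C + 2 + N − H − X) / 2 = (2·7 + 2 + 0 − 10 − 0) / 2 = 3.

3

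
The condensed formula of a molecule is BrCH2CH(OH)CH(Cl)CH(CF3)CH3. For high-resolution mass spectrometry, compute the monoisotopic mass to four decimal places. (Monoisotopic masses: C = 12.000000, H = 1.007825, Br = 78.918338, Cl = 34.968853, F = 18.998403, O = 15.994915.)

267.9477

Atom tally by fragment:
  BrCH2 → C:1 H:2 Br:1
  CH(OH) → C:1 H:2 O:1
  CH(Cl) → C:1 H:1 Cl:1
  CH(CF3) → C:2 H:1 F:3
  CH3 → C:1 H:3
Element totals:
  C: 6
  H: 9
  Br: 1
  Cl: 1
  F: 3
  O: 1
Molecular formula: C6H9BrClF3O.
  M = 6(12.0) + 9(1.007825) + 78.918338 + 34.968853 + 3(18.998403) + 15.994915
    = 72.000000 + 9.070425 + 78.918338 + 34.968853 + 56.995209 + 15.994915 = 267.947740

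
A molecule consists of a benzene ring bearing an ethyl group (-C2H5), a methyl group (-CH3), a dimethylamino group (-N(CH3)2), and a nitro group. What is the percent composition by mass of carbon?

63.44%

Atom tally by fragment:
  benzene ring core → C:6 H:6
  (− 4 ring H displaced by substituents)
  + C2H5 → C:2 H:5
  + CH3 → C:1 H:3
  + N(CH3)2 → N:1 C:2 H:6
  + NO2 → N:1 O:2
Element totals:
  C: 11
  H: 16
  N: 2
  O: 2
Molecular formula: C11H16N2O2.
Molar mass = 208.261 g/mol.
Mass from C: 11 × 12.011 = 132.121 g/mol.
%C = 132.121 / 208.261 × 100 = 63.44%.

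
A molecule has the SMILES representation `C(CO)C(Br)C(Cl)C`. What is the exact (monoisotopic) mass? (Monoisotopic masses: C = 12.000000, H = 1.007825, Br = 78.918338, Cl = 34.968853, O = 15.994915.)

199.9604

Atom tally by fragment:
  HOCH2CH2 → C:2 H:5 O:1
  CH(Br) → C:1 H:1 Br:1
  CH(Cl) → C:1 H:1 Cl:1
  CH3 → C:1 H:3
Element totals:
  C: 5
  H: 10
  Br: 1
  Cl: 1
  O: 1
Molecular formula: C5H10BrClO.
  M = 5(12.0) + 10(1.007825) + 78.918338 + 34.968853 + 15.994915
    = 60.000000 + 10.078250 + 78.918338 + 34.968853 + 15.994915 = 199.960356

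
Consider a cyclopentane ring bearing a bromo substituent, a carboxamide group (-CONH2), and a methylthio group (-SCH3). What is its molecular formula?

Atom tally by fragment:
  cyclopentane ring core → C:5 H:10
  (− 3 ring H displaced by substituents)
  + Br → Br:1
  + CONH2 → C:1 H:2 O:1 N:1
  + SCH3 → C:1 H:3 S:1
Element totals:
  C: 7
  H: 12
  Br: 1
  N: 1
  O: 1
  S: 1

C7H12BrNOS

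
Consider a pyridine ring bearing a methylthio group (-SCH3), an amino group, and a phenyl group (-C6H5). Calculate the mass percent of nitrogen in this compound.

Atom tally by fragment:
  pyridine ring core → C:5 H:5 N:1
  (− 3 ring H displaced by substituents)
  + SCH3 → C:1 H:3 S:1
  + NH2 → N:1 H:2
  + C6H5 → C:6 H:5
Element totals:
  C: 12
  H: 12
  N: 2
  S: 1
Molecular formula: C12H12N2S.
Molar mass = 216.302 g/mol.
Mass from N: 2 × 14.007 = 28.014 g/mol.
%N = 28.014 / 216.302 × 100 = 12.95%.

12.95%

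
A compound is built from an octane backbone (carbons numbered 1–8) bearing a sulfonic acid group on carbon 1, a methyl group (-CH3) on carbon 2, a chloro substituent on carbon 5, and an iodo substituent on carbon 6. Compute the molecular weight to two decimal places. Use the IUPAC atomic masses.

Atom tally by fragment:
  HO3SCH2 → C:1 H:3 S:1 O:3
  CH(CH3) → C:2 H:4
  CH2 → C:1 H:2
  CH2 → C:1 H:2
  CH(Cl) → C:1 H:1 Cl:1
  CH(I) → C:1 H:1 I:1
  CH2 → C:1 H:2
  CH3 → C:1 H:3
Element totals:
  C: 9
  H: 18
  Cl: 1
  I: 1
  O: 3
  S: 1
Molecular formula: C9H18ClIO3S.
  M = 9(12.011) + 18(1.008) + 35.45 + 126.904 + 3(15.999) + 32.06
    = 108.099 + 18.144 + 35.450 + 126.904 + 47.997 + 32.060 = 368.654

368.65 g/mol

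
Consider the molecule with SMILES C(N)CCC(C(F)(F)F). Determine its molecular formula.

Atom tally by fragment:
  H2NCH2 → C:1 H:4 N:1
  CH2 → C:1 H:2
  CH2 → C:1 H:2
  CH2CF3 → C:2 H:2 F:3
Element totals:
  C: 5
  H: 10
  F: 3
  N: 1

C5H10F3N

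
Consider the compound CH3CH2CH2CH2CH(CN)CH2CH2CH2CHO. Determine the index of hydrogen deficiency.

3

Element totals:
  C: 10
  H: 17
  N: 1
  O: 1
Molecular formula: C10H17NO.
DoU = (2C + 2 + N − H − X) / 2 = (2·10 + 2 + 1 − 17 − 0) / 2 = 3.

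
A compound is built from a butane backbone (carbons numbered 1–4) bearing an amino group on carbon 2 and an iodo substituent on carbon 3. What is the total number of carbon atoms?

Atom tally by fragment:
  CH3 → C:1 H:3
  CH(NH2) → C:1 H:3 N:1
  CH(I) → C:1 H:1 I:1
  CH3 → C:1 H:3
Element totals:
  C: 4
  H: 10
  I: 1
  N: 1

4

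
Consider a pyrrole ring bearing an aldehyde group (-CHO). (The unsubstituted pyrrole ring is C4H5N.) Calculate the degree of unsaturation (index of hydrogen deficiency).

Atom tally by fragment:
  pyrrole ring core → C:4 H:5 N:1
  (− 1 ring H displaced by substituents)
  + CHO → C:1 H:1 O:1
Element totals:
  C: 5
  H: 5
  N: 1
  O: 1
Molecular formula: C5H5NO.
DoU = (2C + 2 + N − H − X) / 2 = (2·5 + 2 + 1 − 5 − 0) / 2 = 4.

4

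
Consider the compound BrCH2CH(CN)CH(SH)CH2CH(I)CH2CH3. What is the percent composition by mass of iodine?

Element totals:
  C: 8
  H: 13
  Br: 1
  I: 1
  N: 1
  S: 1
Molecular formula: C8H13BrINS.
Molar mass = 362.067 g/mol.
Mass from I: 1 × 126.904 = 126.904 g/mol.
%I = 126.904 / 362.067 × 100 = 35.05%.

35.05%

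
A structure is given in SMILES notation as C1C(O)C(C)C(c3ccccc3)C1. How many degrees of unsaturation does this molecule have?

Atom tally by fragment:
  cyclopentane ring core → C:5 H:10
  (− 3 ring H displaced by substituents)
  + OH → O:1 H:1
  + CH3 → C:1 H:3
  + C6H5 → C:6 H:5
Element totals:
  C: 12
  H: 16
  O: 1
Molecular formula: C12H16O.
DoU = (2C + 2 + N − H − X) / 2 = (2·12 + 2 + 0 − 16 − 0) / 2 = 5.

5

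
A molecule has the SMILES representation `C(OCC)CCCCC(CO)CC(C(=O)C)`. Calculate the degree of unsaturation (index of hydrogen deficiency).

Atom tally by fragment:
  C2H5OCH2 → C:3 H:7 O:1
  CH2 → C:1 H:2
  CH2 → C:1 H:2
  CH2 → C:1 H:2
  CH2 → C:1 H:2
  CH(CH2OH) → C:2 H:4 O:1
  CH2 → C:1 H:2
  CH2COCH3 → C:3 H:5 O:1
Element totals:
  C: 13
  H: 26
  O: 3
Molecular formula: C13H26O3.
DoU = (2C + 2 + N − H − X) / 2 = (2·13 + 2 + 0 − 26 − 0) / 2 = 1.

1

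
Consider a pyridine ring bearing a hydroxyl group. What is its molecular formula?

Atom tally by fragment:
  pyridine ring core → C:5 H:5 N:1
  (− 1 ring H displaced by substituents)
  + OH → O:1 H:1
Element totals:
  C: 5
  H: 5
  N: 1
  O: 1

C5H5NO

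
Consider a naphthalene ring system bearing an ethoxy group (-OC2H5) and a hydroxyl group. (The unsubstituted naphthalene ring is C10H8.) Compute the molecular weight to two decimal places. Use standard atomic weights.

Atom tally by fragment:
  naphthalene ring system core → C:10 H:8
  (− 2 ring H displaced by substituents)
  + OC2H5 → C:2 H:5 O:1
  + OH → O:1 H:1
Element totals:
  C: 12
  H: 12
  O: 2
Molecular formula: C12H12O2.
  M = 12(12.011) + 12(1.008) + 2(15.999)
    = 144.132 + 12.096 + 31.998 = 188.226

188.23 g/mol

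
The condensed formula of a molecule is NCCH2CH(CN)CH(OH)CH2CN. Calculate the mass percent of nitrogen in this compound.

Atom tally by fragment:
  NCCH2 → C:2 H:2 N:1
  CH(CN) → C:2 H:1 N:1
  CH(OH) → C:1 H:2 O:1
  CH2CN → C:2 H:2 N:1
Element totals:
  C: 7
  H: 7
  N: 3
  O: 1
Molecular formula: C7H7N3O.
Molar mass = 149.153 g/mol.
Mass from N: 3 × 14.007 = 42.021 g/mol.
%N = 42.021 / 149.153 × 100 = 28.17%.

28.17%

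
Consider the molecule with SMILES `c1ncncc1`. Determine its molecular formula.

C4H4N2

Atom tally by fragment:
  pyrimidine ring core → C:4 H:4 N:2
Element totals:
  C: 4
  H: 4
  N: 2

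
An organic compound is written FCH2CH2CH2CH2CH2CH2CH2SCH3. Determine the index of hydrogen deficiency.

0

Atom tally by fragment:
  FCH2 → C:1 H:2 F:1
  CH2 → C:1 H:2
  CH2 → C:1 H:2
  CH2 → C:1 H:2
  CH2 → C:1 H:2
  CH2 → C:1 H:2
  CH2SCH3 → C:2 H:5 S:1
Element totals:
  C: 8
  H: 17
  F: 1
  S: 1
Molecular formula: C8H17FS.
DoU = (2C + 2 + N − H − X) / 2 = (2·8 + 2 + 0 − 17 − 1) / 2 = 0.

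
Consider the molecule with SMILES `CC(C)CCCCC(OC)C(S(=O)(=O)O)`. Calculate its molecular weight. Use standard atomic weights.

238.34 g/mol

Atom tally by fragment:
  CH3 → C:1 H:3
  CH(CH3) → C:2 H:4
  CH2 → C:1 H:2
  CH2 → C:1 H:2
  CH2 → C:1 H:2
  CH2 → C:1 H:2
  CH(OCH3) → C:2 H:4 O:1
  CH2SO3H → C:1 H:3 S:1 O:3
Element totals:
  C: 10
  H: 22
  O: 4
  S: 1
Molecular formula: C10H22O4S.
  M = 10(12.011) + 22(1.008) + 4(15.999) + 32.06
    = 120.110 + 22.176 + 63.996 + 32.060 = 238.342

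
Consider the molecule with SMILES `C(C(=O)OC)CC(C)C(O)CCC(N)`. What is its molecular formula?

C10H21NO3

Atom tally by fragment:
  CH3OOCCH2 → C:3 H:5 O:2
  CH2 → C:1 H:2
  CH(CH3) → C:2 H:4
  CH(OH) → C:1 H:2 O:1
  CH2 → C:1 H:2
  CH2 → C:1 H:2
  CH2NH2 → C:1 H:4 N:1
Element totals:
  C: 10
  H: 21
  N: 1
  O: 3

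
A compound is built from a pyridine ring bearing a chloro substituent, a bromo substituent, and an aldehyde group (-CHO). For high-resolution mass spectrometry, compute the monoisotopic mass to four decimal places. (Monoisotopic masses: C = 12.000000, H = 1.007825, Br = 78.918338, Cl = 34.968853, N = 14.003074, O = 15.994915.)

Atom tally by fragment:
  pyridine ring core → C:5 H:5 N:1
  (− 3 ring H displaced by substituents)
  + Cl → Cl:1
  + Br → Br:1
  + CHO → C:1 H:1 O:1
Element totals:
  C: 6
  H: 3
  Br: 1
  Cl: 1
  N: 1
  O: 1
Molecular formula: C6H3BrClNO.
  M = 6(12.0) + 3(1.007825) + 78.918338 + 34.968853 + 14.003074 + 15.994915
    = 72.000000 + 3.023475 + 78.918338 + 34.968853 + 14.003074 + 15.994915 = 218.908655

218.9087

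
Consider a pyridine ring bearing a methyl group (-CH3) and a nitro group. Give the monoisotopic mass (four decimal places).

Atom tally by fragment:
  pyridine ring core → C:5 H:5 N:1
  (− 2 ring H displaced by substituents)
  + CH3 → C:1 H:3
  + NO2 → N:1 O:2
Element totals:
  C: 6
  H: 6
  N: 2
  O: 2
Molecular formula: C6H6N2O2.
  M = 6(12.0) + 6(1.007825) + 2(14.003074) + 2(15.994915)
    = 72.000000 + 6.046950 + 28.006148 + 31.989830 = 138.042928

138.0429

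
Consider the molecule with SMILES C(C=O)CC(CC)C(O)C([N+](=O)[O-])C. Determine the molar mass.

Atom tally by fragment:
  OHCCH2 → C:2 H:3 O:1
  CH2 → C:1 H:2
  CH(C2H5) → C:3 H:6
  CH(OH) → C:1 H:2 O:1
  CH(NO2) → C:1 H:1 N:1 O:2
  CH3 → C:1 H:3
Element totals:
  C: 9
  H: 17
  N: 1
  O: 4
Molecular formula: C9H17NO4.
  M = 9(12.011) + 17(1.008) + 14.007 + 4(15.999)
    = 108.099 + 17.136 + 14.007 + 63.996 = 203.238

203.24 g/mol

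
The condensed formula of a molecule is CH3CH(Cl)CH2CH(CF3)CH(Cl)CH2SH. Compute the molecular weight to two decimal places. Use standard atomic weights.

255.12 g/mol

Element totals:
  C: 7
  H: 11
  Cl: 2
  F: 3
  S: 1
Molecular formula: C7H11Cl2F3S.
  M = 7(12.011) + 11(1.008) + 2(35.45) + 3(18.998) + 32.06
    = 84.077 + 11.088 + 70.900 + 56.994 + 32.060 = 255.119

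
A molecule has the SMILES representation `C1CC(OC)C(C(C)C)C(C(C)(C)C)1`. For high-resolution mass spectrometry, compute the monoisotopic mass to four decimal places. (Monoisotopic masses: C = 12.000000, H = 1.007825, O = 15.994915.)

198.1984

Atom tally by fragment:
  cyclopentane ring core → C:5 H:10
  (− 3 ring H displaced by substituents)
  + OCH3 → C:1 H:3 O:1
  + CH(CH3)2 → C:3 H:7
  + C(CH3)3 → C:4 H:9
Element totals:
  C: 13
  H: 26
  O: 1
Molecular formula: C13H26O.
  M = 13(12.0) + 26(1.007825) + 15.994915
    = 156.000000 + 26.203450 + 15.994915 = 198.198365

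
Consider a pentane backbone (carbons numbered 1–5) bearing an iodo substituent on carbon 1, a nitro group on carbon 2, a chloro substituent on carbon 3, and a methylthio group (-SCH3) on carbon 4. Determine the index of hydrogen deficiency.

1

Atom tally by fragment:
  ICH2 → C:1 H:2 I:1
  CH(NO2) → C:1 H:1 N:1 O:2
  CH(Cl) → C:1 H:1 Cl:1
  CH(SCH3) → C:2 H:4 S:1
  CH3 → C:1 H:3
Element totals:
  C: 6
  H: 11
  Cl: 1
  I: 1
  N: 1
  O: 2
  S: 1
Molecular formula: C6H11ClINO2S.
DoU = (2C + 2 + N − H − X) / 2 = (2·6 + 2 + 1 − 11 − 2) / 2 = 1.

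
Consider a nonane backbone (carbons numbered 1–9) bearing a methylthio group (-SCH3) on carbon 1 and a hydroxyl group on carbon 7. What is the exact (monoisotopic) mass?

190.1391

Atom tally by fragment:
  CH3SCH2 → C:2 H:5 S:1
  CH2 → C:1 H:2
  CH2 → C:1 H:2
  CH2 → C:1 H:2
  CH2 → C:1 H:2
  CH2 → C:1 H:2
  CH(OH) → C:1 H:2 O:1
  CH2 → C:1 H:2
  CH3 → C:1 H:3
Element totals:
  C: 10
  H: 22
  O: 1
  S: 1
Molecular formula: C10H22OS.
  M = 10(12.0) + 22(1.007825) + 15.994915 + 31.972071
    = 120.000000 + 22.172150 + 15.994915 + 31.972071 = 190.139136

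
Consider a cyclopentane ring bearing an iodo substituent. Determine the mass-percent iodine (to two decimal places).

Atom tally by fragment:
  cyclopentane ring core → C:5 H:10
  (− 1 ring H displaced by substituents)
  + I → I:1
Element totals:
  C: 5
  H: 9
  I: 1
Molecular formula: C5H9I.
Molar mass = 196.031 g/mol.
Mass from I: 1 × 126.904 = 126.904 g/mol.
%I = 126.904 / 196.031 × 100 = 64.74%.

64.74%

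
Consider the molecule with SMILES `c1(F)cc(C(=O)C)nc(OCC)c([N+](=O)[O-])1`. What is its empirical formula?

Atom tally by fragment:
  pyridine ring core → C:5 H:5 N:1
  (− 4 ring H displaced by substituents)
  + F → F:1
  + COCH3 → C:2 H:3 O:1
  + OC2H5 → C:2 H:5 O:1
  + NO2 → N:1 O:2
Element totals:
  C: 9
  H: 9
  F: 1
  N: 2
  O: 4
Molecular formula: C9H9FN2O4.
gcd of subscripts (9, 1, 9, 2, 4) = 1, so the empirical formula equals the molecular formula.

C9H9FN2O4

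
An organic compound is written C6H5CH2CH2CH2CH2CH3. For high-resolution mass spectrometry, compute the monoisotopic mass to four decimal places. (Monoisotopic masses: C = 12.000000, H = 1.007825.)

Atom tally by fragment:
  C6H5CH2 → C:7 H:7
  CH2 → C:1 H:2
  CH2 → C:1 H:2
  CH2 → C:1 H:2
  CH3 → C:1 H:3
Element totals:
  C: 11
  H: 16
Molecular formula: C11H16.
  M = 11(12.0) + 16(1.007825)
    = 132.000000 + 16.125200 = 148.125200

148.1252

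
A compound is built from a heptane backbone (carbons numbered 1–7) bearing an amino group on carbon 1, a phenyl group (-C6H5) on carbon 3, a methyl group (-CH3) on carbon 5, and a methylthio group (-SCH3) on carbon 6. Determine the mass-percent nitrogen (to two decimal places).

5.57%

Atom tally by fragment:
  H2NCH2 → C:1 H:4 N:1
  CH2 → C:1 H:2
  CH(C6H5) → C:7 H:6
  CH2 → C:1 H:2
  CH(CH3) → C:2 H:4
  CH(SCH3) → C:2 H:4 S:1
  CH3 → C:1 H:3
Element totals:
  C: 15
  H: 25
  N: 1
  S: 1
Molecular formula: C15H25NS.
Molar mass = 251.432 g/mol.
Mass from N: 1 × 14.007 = 14.007 g/mol.
%N = 14.007 / 251.432 × 100 = 5.57%.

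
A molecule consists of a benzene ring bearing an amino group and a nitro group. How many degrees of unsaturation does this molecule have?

5

Atom tally by fragment:
  benzene ring core → C:6 H:6
  (− 2 ring H displaced by substituents)
  + NH2 → N:1 H:2
  + NO2 → N:1 O:2
Element totals:
  C: 6
  H: 6
  N: 2
  O: 2
Molecular formula: C6H6N2O2.
DoU = (2C + 2 + N − H − X) / 2 = (2·6 + 2 + 2 − 6 − 0) / 2 = 5.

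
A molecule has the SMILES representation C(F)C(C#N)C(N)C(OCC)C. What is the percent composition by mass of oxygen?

9.18%

Atom tally by fragment:
  FCH2 → C:1 H:2 F:1
  CH(CN) → C:2 H:1 N:1
  CH(NH2) → C:1 H:3 N:1
  CH(OC2H5) → C:3 H:6 O:1
  CH3 → C:1 H:3
Element totals:
  C: 8
  H: 15
  F: 1
  N: 2
  O: 1
Molecular formula: C8H15FN2O.
Molar mass = 174.219 g/mol.
Mass from O: 1 × 15.999 = 15.999 g/mol.
%O = 15.999 / 174.219 × 100 = 9.18%.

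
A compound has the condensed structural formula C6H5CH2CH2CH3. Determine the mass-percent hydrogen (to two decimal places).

10.06%

Element totals:
  C: 9
  H: 12
Molecular formula: C9H12.
Molar mass = 120.195 g/mol.
Mass from H: 12 × 1.008 = 12.096 g/mol.
%H = 12.096 / 120.195 × 100 = 10.06%.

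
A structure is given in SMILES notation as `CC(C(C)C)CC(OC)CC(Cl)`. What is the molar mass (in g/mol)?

192.73 g/mol

Atom tally by fragment:
  CH3 → C:1 H:3
  CH(CH(CH3)2) → C:4 H:8
  CH2 → C:1 H:2
  CH(OCH3) → C:2 H:4 O:1
  CH2 → C:1 H:2
  CH2Cl → C:1 H:2 Cl:1
Element totals:
  C: 10
  H: 21
  Cl: 1
  O: 1
Molecular formula: C10H21ClO.
  M = 10(12.011) + 21(1.008) + 35.45 + 15.999
    = 120.110 + 21.168 + 35.450 + 15.999 = 192.727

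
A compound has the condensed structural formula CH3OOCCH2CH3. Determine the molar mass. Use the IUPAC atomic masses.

Atom tally by fragment:
  CH3OOCCH2 → C:3 H:5 O:2
  CH3 → C:1 H:3
Element totals:
  C: 4
  H: 8
  O: 2
Molecular formula: C4H8O2.
  M = 4(12.011) + 8(1.008) + 2(15.999)
    = 48.044 + 8.064 + 31.998 = 88.106

88.11 g/mol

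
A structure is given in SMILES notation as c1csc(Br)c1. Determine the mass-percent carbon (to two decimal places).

Atom tally by fragment:
  thiophene ring core → C:4 H:4 S:1
  (− 1 ring H displaced by substituents)
  + Br → Br:1
Element totals:
  C: 4
  H: 3
  Br: 1
  S: 1
Molecular formula: C4H3BrS.
Molar mass = 163.032 g/mol.
Mass from C: 4 × 12.011 = 48.044 g/mol.
%C = 48.044 / 163.032 × 100 = 29.47%.

29.47%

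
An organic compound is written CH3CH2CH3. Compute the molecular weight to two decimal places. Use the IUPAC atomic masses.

Atom tally by fragment:
  CH3 → C:1 H:3
  CH2 → C:1 H:2
  CH3 → C:1 H:3
Element totals:
  C: 3
  H: 8
Molecular formula: C3H8.
  M = 3(12.011) + 8(1.008)
    = 36.033 + 8.064 = 44.097

44.10 g/mol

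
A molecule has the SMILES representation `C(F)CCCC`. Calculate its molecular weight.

90.14 g/mol

Atom tally by fragment:
  FCH2 → C:1 H:2 F:1
  CH2 → C:1 H:2
  CH2 → C:1 H:2
  CH2 → C:1 H:2
  CH3 → C:1 H:3
Element totals:
  C: 5
  H: 11
  F: 1
Molecular formula: C5H11F.
  M = 5(12.011) + 11(1.008) + 18.998
    = 60.055 + 11.088 + 18.998 = 90.141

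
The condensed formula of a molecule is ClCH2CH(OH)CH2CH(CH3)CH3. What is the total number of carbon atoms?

6

Element totals:
  C: 6
  H: 13
  Cl: 1
  O: 1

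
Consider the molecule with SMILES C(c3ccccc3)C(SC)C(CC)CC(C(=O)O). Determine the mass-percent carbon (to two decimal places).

67.63%

Atom tally by fragment:
  C6H5CH2 → C:7 H:7
  CH(SCH3) → C:2 H:4 S:1
  CH(C2H5) → C:3 H:6
  CH2 → C:1 H:2
  CH2COOH → C:2 H:3 O:2
Element totals:
  C: 15
  H: 22
  O: 2
  S: 1
Molecular formula: C15H22O2S.
Molar mass = 266.399 g/mol.
Mass from C: 15 × 12.011 = 180.165 g/mol.
%C = 180.165 / 266.399 × 100 = 67.63%.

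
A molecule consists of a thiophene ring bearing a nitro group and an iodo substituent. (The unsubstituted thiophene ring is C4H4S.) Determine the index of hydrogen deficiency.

4

Atom tally by fragment:
  thiophene ring core → C:4 H:4 S:1
  (− 2 ring H displaced by substituents)
  + NO2 → N:1 O:2
  + I → I:1
Element totals:
  C: 4
  H: 2
  I: 1
  N: 1
  O: 2
  S: 1
Molecular formula: C4H2INO2S.
DoU = (2C + 2 + N − H − X) / 2 = (2·4 + 2 + 1 − 2 − 1) / 2 = 4.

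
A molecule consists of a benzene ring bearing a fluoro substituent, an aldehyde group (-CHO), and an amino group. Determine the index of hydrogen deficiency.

Atom tally by fragment:
  benzene ring core → C:6 H:6
  (− 3 ring H displaced by substituents)
  + F → F:1
  + CHO → C:1 H:1 O:1
  + NH2 → N:1 H:2
Element totals:
  C: 7
  H: 6
  F: 1
  N: 1
  O: 1
Molecular formula: C7H6FNO.
DoU = (2C + 2 + N − H − X) / 2 = (2·7 + 2 + 1 − 6 − 1) / 2 = 5.

5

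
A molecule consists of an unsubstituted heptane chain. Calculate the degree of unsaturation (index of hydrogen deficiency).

0

Atom tally by fragment:
  CH3 → C:1 H:3
  CH2 → C:1 H:2
  CH2 → C:1 H:2
  CH2 → C:1 H:2
  CH2 → C:1 H:2
  CH2 → C:1 H:2
  CH3 → C:1 H:3
Element totals:
  C: 7
  H: 16
Molecular formula: C7H16.
DoU = (2C + 2 + N − H − X) / 2 = (2·7 + 2 + 0 − 16 − 0) / 2 = 0.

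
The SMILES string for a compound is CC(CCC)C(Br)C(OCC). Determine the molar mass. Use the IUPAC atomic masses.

223.15 g/mol

Atom tally by fragment:
  CH3 → C:1 H:3
  CH(CH2CH2CH3) → C:4 H:8
  CH(Br) → C:1 H:1 Br:1
  CH2OC2H5 → C:3 H:7 O:1
Element totals:
  C: 9
  H: 19
  Br: 1
  O: 1
Molecular formula: C9H19BrO.
  M = 9(12.011) + 19(1.008) + 79.904 + 15.999
    = 108.099 + 19.152 + 79.904 + 15.999 = 223.154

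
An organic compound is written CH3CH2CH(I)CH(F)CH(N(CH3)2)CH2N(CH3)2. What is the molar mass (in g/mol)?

Atom tally by fragment:
  CH3 → C:1 H:3
  CH2 → C:1 H:2
  CH(I) → C:1 H:1 I:1
  CH(F) → C:1 H:1 F:1
  CH(N(CH3)2) → C:3 H:7 N:1
  CH2N(CH3)2 → C:3 H:8 N:1
Element totals:
  C: 10
  H: 22
  F: 1
  I: 1
  N: 2
Molecular formula: C10H22FIN2.
  M = 10(12.011) + 22(1.008) + 18.998 + 126.904 + 2(14.007)
    = 120.110 + 22.176 + 18.998 + 126.904 + 28.014 = 316.202

316.20 g/mol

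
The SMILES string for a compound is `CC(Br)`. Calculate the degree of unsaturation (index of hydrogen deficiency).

Atom tally by fragment:
  CH3 → C:1 H:3
  CH2Br → C:1 H:2 Br:1
Element totals:
  C: 2
  H: 5
  Br: 1
Molecular formula: C2H5Br.
DoU = (2C + 2 + N − H − X) / 2 = (2·2 + 2 + 0 − 5 − 1) / 2 = 0.

0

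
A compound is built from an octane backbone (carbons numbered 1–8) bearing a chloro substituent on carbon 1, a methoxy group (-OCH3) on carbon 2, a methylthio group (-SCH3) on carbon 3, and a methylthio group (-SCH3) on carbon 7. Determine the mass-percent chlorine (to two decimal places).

13.09%

Atom tally by fragment:
  ClCH2 → C:1 H:2 Cl:1
  CH(OCH3) → C:2 H:4 O:1
  CH(SCH3) → C:2 H:4 S:1
  CH2 → C:1 H:2
  CH2 → C:1 H:2
  CH2 → C:1 H:2
  CH(SCH3) → C:2 H:4 S:1
  CH3 → C:1 H:3
Element totals:
  C: 11
  H: 23
  Cl: 1
  O: 1
  S: 2
Molecular formula: C11H23ClOS2.
Molar mass = 270.874 g/mol.
Mass from Cl: 1 × 35.45 = 35.450 g/mol.
%Cl = 35.450 / 270.874 × 100 = 13.09%.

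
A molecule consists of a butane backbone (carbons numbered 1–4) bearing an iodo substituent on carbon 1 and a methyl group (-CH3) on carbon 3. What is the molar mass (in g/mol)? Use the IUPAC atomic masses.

198.05 g/mol

Atom tally by fragment:
  ICH2 → C:1 H:2 I:1
  CH2 → C:1 H:2
  CH(CH3) → C:2 H:4
  CH3 → C:1 H:3
Element totals:
  C: 5
  H: 11
  I: 1
Molecular formula: C5H11I.
  M = 5(12.011) + 11(1.008) + 126.904
    = 60.055 + 11.088 + 126.904 = 198.047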